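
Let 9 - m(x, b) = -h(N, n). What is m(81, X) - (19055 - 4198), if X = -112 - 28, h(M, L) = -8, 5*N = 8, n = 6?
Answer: -14856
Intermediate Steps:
N = 8/5 (N = (⅕)*8 = 8/5 ≈ 1.6000)
X = -140
m(x, b) = 1 (m(x, b) = 9 - (-1)*(-8) = 9 - 1*8 = 9 - 8 = 1)
m(81, X) - (19055 - 4198) = 1 - (19055 - 4198) = 1 - 1*14857 = 1 - 14857 = -14856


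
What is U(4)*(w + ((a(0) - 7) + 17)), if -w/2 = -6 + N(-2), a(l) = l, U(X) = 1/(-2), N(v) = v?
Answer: -13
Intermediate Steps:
U(X) = -1/2
w = 16 (w = -2*(-6 - 2) = -2*(-8) = 16)
U(4)*(w + ((a(0) - 7) + 17)) = -(16 + ((0 - 7) + 17))/2 = -(16 + (-7 + 17))/2 = -(16 + 10)/2 = -1/2*26 = -13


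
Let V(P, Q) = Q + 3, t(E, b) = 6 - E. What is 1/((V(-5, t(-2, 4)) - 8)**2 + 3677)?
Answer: 1/3686 ≈ 0.00027130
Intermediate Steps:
V(P, Q) = 3 + Q
1/((V(-5, t(-2, 4)) - 8)**2 + 3677) = 1/(((3 + (6 - 1*(-2))) - 8)**2 + 3677) = 1/(((3 + (6 + 2)) - 8)**2 + 3677) = 1/(((3 + 8) - 8)**2 + 3677) = 1/((11 - 8)**2 + 3677) = 1/(3**2 + 3677) = 1/(9 + 3677) = 1/3686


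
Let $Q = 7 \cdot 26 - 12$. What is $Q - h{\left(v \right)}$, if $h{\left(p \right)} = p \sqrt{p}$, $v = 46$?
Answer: $170 - 46 \sqrt{46} \approx -141.99$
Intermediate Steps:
$h{\left(p \right)} = p^{\frac{3}{2}}$
$Q = 170$ ($Q = 182 - 12 = 170$)
$Q - h{\left(v \right)} = 170 - 46^{\frac{3}{2}} = 170 - 46 \sqrt{46}$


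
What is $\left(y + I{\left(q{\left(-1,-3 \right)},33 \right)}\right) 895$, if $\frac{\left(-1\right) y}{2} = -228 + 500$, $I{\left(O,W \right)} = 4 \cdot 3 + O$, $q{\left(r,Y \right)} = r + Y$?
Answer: $-479720$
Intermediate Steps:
$q{\left(r,Y \right)} = Y + r$
$I{\left(O,W \right)} = 12 + O$
$y = -544$ ($y = - 2 \left(-228 + 500\right) = \left(-2\right) 272 = -544$)
$\left(y + I{\left(q{\left(-1,-3 \right)},33 \right)}\right) 895 = \left(-544 + \left(12 - 4\right)\right) 895 = \left(-544 + 8\right) 895 = \left(-536\right) 895 = -479720$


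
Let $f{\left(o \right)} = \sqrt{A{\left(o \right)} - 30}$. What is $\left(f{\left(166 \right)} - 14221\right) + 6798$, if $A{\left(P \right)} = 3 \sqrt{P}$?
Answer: $-7423 + \sqrt{-30 + 3 \sqrt{166}} \approx -7420.1$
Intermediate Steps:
$f{\left(o \right)} = \sqrt{-30 + 3 \sqrt{o}}$ ($f{\left(o \right)} = \sqrt{3 \sqrt{o} - 30} = \sqrt{-30 + 3 \sqrt{o}}$)
$\left(f{\left(166 \right)} - 14221\right) + 6798 = \left(\sqrt{-30 + 3 \sqrt{166}} - 14221\right) + 6798 = \left(-14221 + \sqrt{-30 + 3 \sqrt{166}}\right) + 6798 = -7423 + \sqrt{-30 + 3 \sqrt{166}}$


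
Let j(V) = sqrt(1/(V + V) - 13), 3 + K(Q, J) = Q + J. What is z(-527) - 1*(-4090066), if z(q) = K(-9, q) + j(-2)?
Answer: 4089527 + I*sqrt(53)/2 ≈ 4.0895e+6 + 3.6401*I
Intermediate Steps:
K(Q, J) = -3 + J + Q (K(Q, J) = -3 + (Q + J) = -3 + (J + Q) = -3 + J + Q)
j(V) = sqrt(-13 + 1/(2*V)) (j(V) = sqrt(1/(2*V) - 13) = sqrt(-13 + 1/(2*V)))
z(q) = -12 + q + I*sqrt(53)/2 (z(q) = (-3 + q - 9) + sqrt(-52 + 2/(-2))/2 = (-12 + q) + sqrt(-52 + 2*(-1/2))/2 = (-12 + q) + sqrt(-52 - 1)/2 = (-12 + q) + sqrt(-53)/2 = (-12 + q) + (I*sqrt(53))/2 = (-12 + q) + I*sqrt(53)/2 = -12 + q + I*sqrt(53)/2)
z(-527) - 1*(-4090066) = (-12 - 527 + I*sqrt(53)/2) - 1*(-4090066) = (-539 + I*sqrt(53)/2) + 4090066 = 4089527 + I*sqrt(53)/2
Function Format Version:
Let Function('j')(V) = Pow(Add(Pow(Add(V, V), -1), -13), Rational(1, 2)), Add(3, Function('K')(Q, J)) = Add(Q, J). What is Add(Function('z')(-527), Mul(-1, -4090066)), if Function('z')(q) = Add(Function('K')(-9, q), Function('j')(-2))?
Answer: Add(4089527, Mul(Rational(1, 2), I, Pow(53, Rational(1, 2)))) ≈ Add(4.0895e+6, Mul(3.6401, I))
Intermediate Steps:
Function('K')(Q, J) = Add(-3, J, Q) (Function('K')(Q, J) = Add(-3, Add(Q, J)) = Add(-3, Add(J, Q)) = Add(-3, J, Q))
Function('j')(V) = Pow(Add(-13, Mul(Rational(1, 2), Pow(V, -1))), Rational(1, 2)) (Function('j')(V) = Pow(Add(Pow(Mul(2, V), -1), -13), Rational(1, 2)) = Pow(Add(Mul(Rational(1, 2), Pow(V, -1)), -13), Rational(1, 2)) = Pow(Add(-13, Mul(Rational(1, 2), Pow(V, -1))), Rational(1, 2)))
Function('z')(q) = Add(-12, q, Mul(Rational(1, 2), I, Pow(53, Rational(1, 2)))) (Function('z')(q) = Add(Add(-3, q, -9), Mul(Rational(1, 2), Pow(Add(-52, Mul(2, Pow(-2, -1))), Rational(1, 2)))) = Add(Add(-12, q), Mul(Rational(1, 2), Pow(Add(-52, Mul(2, Rational(-1, 2))), Rational(1, 2)))) = Add(Add(-12, q), Mul(Rational(1, 2), Pow(Add(-52, -1), Rational(1, 2)))) = Add(Add(-12, q), Mul(Rational(1, 2), Pow(-53, Rational(1, 2)))) = Add(Add(-12, q), Mul(Rational(1, 2), Mul(I, Pow(53, Rational(1, 2))))) = Add(Add(-12, q), Mul(Rational(1, 2), I, Pow(53, Rational(1, 2)))) = Add(-12, q, Mul(Rational(1, 2), I, Pow(53, Rational(1, 2)))))
Add(Function('z')(-527), Mul(-1, -4090066)) = Add(Add(-12, -527, Mul(Rational(1, 2), I, Pow(53, Rational(1, 2)))), Mul(-1, -4090066)) = Add(Add(-539, Mul(Rational(1, 2), I, Pow(53, Rational(1, 2)))), 4090066) = Add(4089527, Mul(Rational(1, 2), I, Pow(53, Rational(1, 2))))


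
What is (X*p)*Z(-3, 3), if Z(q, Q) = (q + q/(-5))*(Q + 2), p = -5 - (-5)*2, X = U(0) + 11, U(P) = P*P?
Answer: -660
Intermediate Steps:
U(P) = P²
X = 11 (X = 0² + 11 = 0 + 11 = 11)
p = 5 (p = -5 - 1*(-10) = -5 + 10 = 5)
Z(q, Q) = 4*q*(2 + Q)/5 (Z(q, Q) = (q + q*(-⅕))*(2 + Q) = (q - q/5)*(2 + Q) = (4*q/5)*(2 + Q) = 4*q*(2 + Q)/5)
(X*p)*Z(-3, 3) = (11*5)*((⅘)*(-3)*(2 + 3)) = 55*((⅘)*(-3)*5) = 55*(-12) = -660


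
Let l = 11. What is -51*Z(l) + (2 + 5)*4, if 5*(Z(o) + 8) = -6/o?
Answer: 24286/55 ≈ 441.56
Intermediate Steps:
Z(o) = -8 - 6/(5*o) (Z(o) = -8 + (-6/o)/5 = -8 - 6/(5*o))
-51*Z(l) + (2 + 5)*4 = -51*(-8 - 6/5/11) + (2 + 5)*4 = -51*(-8 - 6/5*1/11) + 7*4 = -51*(-8 - 6/55) + 28 = -51*(-446/55) + 28 = 22746/55 + 28 = 24286/55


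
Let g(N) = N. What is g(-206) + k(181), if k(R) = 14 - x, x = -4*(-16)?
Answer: -256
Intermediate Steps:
x = 64
k(R) = -50 (k(R) = 14 - 1*64 = 14 - 64 = -50)
g(-206) + k(181) = -206 - 50 = -256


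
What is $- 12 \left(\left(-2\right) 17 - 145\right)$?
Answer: $2148$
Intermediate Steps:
$- 12 \left(\left(-2\right) 17 - 145\right) = - 12 \left(-34 - 145\right) = - 12 \left(-179\right) = \left(-1\right) \left(-2148\right) = 2148$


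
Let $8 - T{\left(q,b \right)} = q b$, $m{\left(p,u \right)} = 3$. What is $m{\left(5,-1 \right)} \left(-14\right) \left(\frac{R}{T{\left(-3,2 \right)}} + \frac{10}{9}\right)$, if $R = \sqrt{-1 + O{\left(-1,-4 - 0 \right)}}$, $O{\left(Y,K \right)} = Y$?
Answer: $- \frac{140}{3} - 3 i \sqrt{2} \approx -46.667 - 4.2426 i$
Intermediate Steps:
$T{\left(q,b \right)} = 8 - b q$ ($T{\left(q,b \right)} = 8 - q b = 8 - b q$)
$R = i \sqrt{2}$ ($R = \sqrt{-1 - 1} = \sqrt{-2} = i \sqrt{2} \approx 1.4142 i$)
$m{\left(5,-1 \right)} \left(-14\right) \left(\frac{R}{T{\left(-3,2 \right)}} + \frac{10}{9}\right) = 3 \left(-14\right) \left(\frac{i \sqrt{2}}{8 - 2 \left(-3\right)} + \frac{10}{9}\right) = - 42 \left(\frac{i \sqrt{2}}{8 + 6} + 10 \cdot \frac{1}{9}\right) = - 42 \left(\frac{i \sqrt{2}}{14} + \frac{10}{9}\right) = - 42 \left(\frac{10}{9} + \frac{i \sqrt{2}}{14}\right) = - \frac{140}{3} - 3 i \sqrt{2}$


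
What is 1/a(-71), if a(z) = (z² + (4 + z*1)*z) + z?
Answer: 1/9727 ≈ 0.00010281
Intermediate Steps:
a(z) = z + z² + z*(4 + z) (a(z) = (z² + (4 + z)*z) + z = (z² + z*(4 + z)) + z = z + z² + z*(4 + z))
1/a(-71) = 1/(-71*(5 + 2*(-71))) = 1/(-71*(5 - 142)) = 1/(-71*(-137)) = 1/9727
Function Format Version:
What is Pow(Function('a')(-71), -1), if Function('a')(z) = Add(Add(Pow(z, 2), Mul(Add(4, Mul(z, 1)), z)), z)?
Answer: Rational(1, 9727) ≈ 0.00010281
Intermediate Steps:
Function('a')(z) = Add(z, Pow(z, 2), Mul(z, Add(4, z))) (Function('a')(z) = Add(Add(Pow(z, 2), Mul(Add(4, z), z)), z) = Add(Add(Pow(z, 2), Mul(z, Add(4, z))), z) = Add(z, Pow(z, 2), Mul(z, Add(4, z))))
Pow(Function('a')(-71), -1) = Pow(Mul(-71, Add(5, Mul(2, -71))), -1) = Pow(Mul(-71, Add(5, -142)), -1) = Pow(Mul(-71, -137), -1) = Pow(9727, -1) = Rational(1, 9727)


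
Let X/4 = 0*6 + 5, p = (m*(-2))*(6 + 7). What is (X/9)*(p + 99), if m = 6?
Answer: -380/3 ≈ -126.67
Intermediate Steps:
p = -156 (p = (6*(-2))*(6 + 7) = -12*13 = -156)
X = 20 (X = 4*(0*6 + 5) = 4*(0 + 5) = 4*5 = 20)
(X/9)*(p + 99) = (20/9)*(-156 + 99) = (20*(1/9))*(-57) = (20/9)*(-57) = -380/3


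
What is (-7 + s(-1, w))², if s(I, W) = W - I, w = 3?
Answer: 9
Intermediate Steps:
(-7 + s(-1, w))² = (-7 + (3 - 1*(-1)))² = (-7 + (3 + 1))² = (-7 + 4)² = (-3)² = 9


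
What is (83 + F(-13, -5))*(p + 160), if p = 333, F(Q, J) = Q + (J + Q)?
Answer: 25636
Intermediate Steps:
F(Q, J) = J + 2*Q
(83 + F(-13, -5))*(p + 160) = (83 + (-5 + 2*(-13)))*(333 + 160) = (83 + (-5 - 26))*493 = (83 - 31)*493 = 52*493 = 25636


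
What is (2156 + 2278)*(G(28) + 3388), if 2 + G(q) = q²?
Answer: 18489780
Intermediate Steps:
G(q) = -2 + q²
(2156 + 2278)*(G(28) + 3388) = (2156 + 2278)*((-2 + 28²) + 3388) = 4434*((-2 + 784) + 3388) = 4434*(782 + 3388) = 4434*4170 = 18489780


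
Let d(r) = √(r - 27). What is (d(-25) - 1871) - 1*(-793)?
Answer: -1078 + 2*I*√13 ≈ -1078.0 + 7.2111*I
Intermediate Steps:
d(r) = √(-27 + r)
(d(-25) - 1871) - 1*(-793) = (√(-27 - 25) - 1871) - 1*(-793) = (√(-52) - 1871) + 793 = (2*I*√13 - 1871) + 793 = (-1871 + 2*I*√13) + 793 = -1078 + 2*I*√13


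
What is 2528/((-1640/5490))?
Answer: -346968/41 ≈ -8462.6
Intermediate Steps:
2528/((-1640/5490)) = 2528/((-1640*1/5490)) = 2528/(-164/549) = 2528*(-549/164) = -346968/41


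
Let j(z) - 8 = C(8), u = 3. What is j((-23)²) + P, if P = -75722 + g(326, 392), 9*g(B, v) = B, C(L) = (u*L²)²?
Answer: -349324/9 ≈ -38814.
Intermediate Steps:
C(L) = 9*L⁴ (C(L) = (3*L²)² = 9*L⁴)
g(B, v) = B/9
j(z) = 36872 (j(z) = 8 + 9*8⁴ = 8 + 9*4096 = 8 + 36864 = 36872)
P = -681172/9 (P = -75722 + (⅑)*326 = -75722 + 326/9 = -681172/9 ≈ -75686.)
j((-23)²) + P = 36872 - 681172/9 = -349324/9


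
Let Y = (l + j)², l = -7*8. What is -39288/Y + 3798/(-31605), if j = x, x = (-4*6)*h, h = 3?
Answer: -54330153/21575680 ≈ -2.5181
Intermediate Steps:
l = -56
x = -72 (x = -4*6*3 = -24*3 = -72)
j = -72
Y = 16384 (Y = (-56 - 72)² = (-128)² = 16384)
-39288/Y + 3798/(-31605) = -39288/16384 + 3798/(-31605) = -39288*1/16384 + 3798*(-1/31605) = -4911/2048 - 1266/10535 = -54330153/21575680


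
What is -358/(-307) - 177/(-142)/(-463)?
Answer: 23482729/20184022 ≈ 1.1634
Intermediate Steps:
-358/(-307) - 177/(-142)/(-463) = -358*(-1/307) - 177*(-1/142)*(-1/463) = 358/307 + (177/142)*(-1/463) = 358/307 - 177/65746 = 23482729/20184022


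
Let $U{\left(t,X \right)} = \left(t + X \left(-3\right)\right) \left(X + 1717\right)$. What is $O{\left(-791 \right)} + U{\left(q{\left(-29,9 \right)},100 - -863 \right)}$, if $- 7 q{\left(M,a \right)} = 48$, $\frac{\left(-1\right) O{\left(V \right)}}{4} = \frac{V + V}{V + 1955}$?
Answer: $- \frac{15808936406}{2037} \approx -7.7609 \cdot 10^{6}$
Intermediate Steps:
$O{\left(V \right)} = - \frac{8 V}{1955 + V}$ ($O{\left(V \right)} = - 4 \frac{V + V}{V + 1955} = - 4 \frac{2 V}{1955 + V} = - \frac{8 V}{1955 + V}$)
$q{\left(M,a \right)} = - \frac{48}{7}$ ($q{\left(M,a \right)} = \left(- \frac{1}{7}\right) 48 = - \frac{48}{7}$)
$U{\left(t,X \right)} = \left(1717 + X\right) \left(t - 3 X\right)$ ($U{\left(t,X \right)} = \left(t - 3 X\right) \left(1717 + X\right) = \left(1717 + X\right) \left(t - 3 X\right)$)
$O{\left(-791 \right)} + U{\left(q{\left(-29,9 \right)},100 - -863 \right)} = \left(-8\right) \left(-791\right) \frac{1}{1955 - 791} + \left(- 5151 \left(100 - -863\right) - 3 \left(100 - -863\right)^{2} + 1717 \left(- \frac{48}{7}\right) + \left(100 - -863\right) \left(- \frac{48}{7}\right)\right) = \left(-8\right) \left(-791\right) \frac{1}{1164} - \left(\frac{82416}{7} + 3 \left(100 + 863\right)^{2} + 5151 \left(100 + 863\right) - \left(100 + 863\right) \left(- \frac{48}{7}\right)\right) = \left(-8\right) \left(-791\right) \frac{1}{1164} - \left(\frac{34851531}{7} + 2782107\right) = \frac{1582}{291} - \frac{54326280}{7} = - \frac{15808936406}{2037}$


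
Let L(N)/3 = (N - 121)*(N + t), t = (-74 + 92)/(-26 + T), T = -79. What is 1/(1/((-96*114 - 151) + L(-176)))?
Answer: 5105581/35 ≈ 1.4587e+5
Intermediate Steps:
t = -6/35 (t = (-74 + 92)/(-26 - 79) = 18/(-105) = 18*(-1/105) = -6/35 ≈ -0.17143)
L(N) = 3*(-121 + N)*(-6/35 + N) (L(N) = 3*((N - 121)*(N - 6/35)) = 3*((-121 + N)*(-6/35 + N)) = 3*(-121 + N)*(-6/35 + N))
1/(1/((-96*114 - 151) + L(-176))) = 1/(1/((-96*114 - 151) + (2178/35 + 3*(-176)**2 - 12723/35*(-176)))) = 1/(1/((-10944 - 151) + (2178/35 + 3*30976 + 2239248/35))) = 1/(1/(-11095 + (2178/35 + 92928 + 2239248/35))) = 1/(1/(-11095 + 5493906/35)) = 1/(1/(5105581/35)) = 1/(35/5105581) = 5105581/35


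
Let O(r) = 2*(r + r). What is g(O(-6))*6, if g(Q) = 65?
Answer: 390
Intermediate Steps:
O(r) = 4*r (O(r) = 2*(2*r) = 4*r)
g(O(-6))*6 = 65*6 = 390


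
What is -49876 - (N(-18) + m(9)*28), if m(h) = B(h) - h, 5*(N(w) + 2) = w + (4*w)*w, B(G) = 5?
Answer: -250088/5 ≈ -50018.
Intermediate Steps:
N(w) = -2 + w/5 + 4*w²/5 (N(w) = -2 + (w + (4*w)*w)/5 = -2 + (w + 4*w²)/5 = -2 + (w/5 + 4*w²/5) = -2 + w/5 + 4*w²/5)
m(h) = 5 - h
-49876 - (N(-18) + m(9)*28) = -49876 - ((-2 + (⅕)*(-18) + (⅘)*(-18)²) + (5 - 1*9)*28) = -49876 - ((-2 - 18/5 + (⅘)*324) + (5 - 9)*28) = -49876 - ((-2 - 18/5 + 1296/5) - 4*28) = -49876 - (1268/5 - 112) = -49876 - 1*708/5 = -49876 - 708/5 = -250088/5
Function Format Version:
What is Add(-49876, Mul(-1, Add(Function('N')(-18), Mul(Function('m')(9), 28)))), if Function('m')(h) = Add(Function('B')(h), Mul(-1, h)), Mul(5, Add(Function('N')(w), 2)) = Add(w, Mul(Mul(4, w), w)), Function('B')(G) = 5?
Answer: Rational(-250088, 5) ≈ -50018.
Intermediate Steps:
Function('N')(w) = Add(-2, Mul(Rational(1, 5), w), Mul(Rational(4, 5), Pow(w, 2))) (Function('N')(w) = Add(-2, Mul(Rational(1, 5), Add(w, Mul(Mul(4, w), w)))) = Add(-2, Mul(Rational(1, 5), Add(w, Mul(4, Pow(w, 2))))) = Add(-2, Add(Mul(Rational(1, 5), w), Mul(Rational(4, 5), Pow(w, 2)))) = Add(-2, Mul(Rational(1, 5), w), Mul(Rational(4, 5), Pow(w, 2))))
Function('m')(h) = Add(5, Mul(-1, h))
Add(-49876, Mul(-1, Add(Function('N')(-18), Mul(Function('m')(9), 28)))) = Add(-49876, Mul(-1, Add(Add(-2, Mul(Rational(1, 5), -18), Mul(Rational(4, 5), Pow(-18, 2))), Mul(Add(5, Mul(-1, 9)), 28)))) = Add(-49876, Mul(-1, Add(Add(-2, Rational(-18, 5), Mul(Rational(4, 5), 324)), Mul(Add(5, -9), 28)))) = Add(-49876, Mul(-1, Add(Add(-2, Rational(-18, 5), Rational(1296, 5)), Mul(-4, 28)))) = Add(-49876, Mul(-1, Add(Rational(1268, 5), -112))) = Add(-49876, Mul(-1, Rational(708, 5))) = Add(-49876, Rational(-708, 5)) = Rational(-250088, 5)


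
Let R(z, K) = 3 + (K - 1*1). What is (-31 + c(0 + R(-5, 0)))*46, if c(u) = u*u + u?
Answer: -1150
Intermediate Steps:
R(z, K) = 2 + K (R(z, K) = 3 + (K - 1) = 3 + (-1 + K) = 2 + K)
c(u) = u + u² (c(u) = u² + u = u + u²)
(-31 + c(0 + R(-5, 0)))*46 = (-31 + (0 + (2 + 0))*(1 + (0 + (2 + 0))))*46 = (-31 + (0 + 2)*(1 + (0 + 2)))*46 = (-31 + 2*(1 + 2))*46 = (-31 + 2*3)*46 = (-31 + 6)*46 = -25*46 = -1150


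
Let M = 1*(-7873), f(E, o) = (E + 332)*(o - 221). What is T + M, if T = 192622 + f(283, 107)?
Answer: 114639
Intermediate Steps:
f(E, o) = (-221 + o)*(332 + E) (f(E, o) = (332 + E)*(-221 + o) = (-221 + o)*(332 + E))
M = -7873
T = 122512 (T = 192622 + (-73372 - 221*283 + 332*107 + 283*107) = 192622 + (-73372 - 62543 + 35524 + 30281) = 192622 - 70110 = 122512)
T + M = 122512 - 7873 = 114639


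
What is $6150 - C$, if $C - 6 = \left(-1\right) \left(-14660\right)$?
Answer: $-8516$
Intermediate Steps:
$C = 14666$ ($C = 6 - -14660 = 6 + 14660 = 14666$)
$6150 - C = 6150 - 14666 = -8516$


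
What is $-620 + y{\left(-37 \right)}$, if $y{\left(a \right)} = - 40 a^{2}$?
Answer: $-55380$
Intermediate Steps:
$-620 + y{\left(-37 \right)} = -620 - 40 \left(-37\right)^{2} = -620 - 54760 = -55380$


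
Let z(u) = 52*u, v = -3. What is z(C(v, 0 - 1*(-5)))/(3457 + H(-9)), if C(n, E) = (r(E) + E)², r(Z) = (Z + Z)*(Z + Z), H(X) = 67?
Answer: 143325/881 ≈ 162.68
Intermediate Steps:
r(Z) = 4*Z² (r(Z) = (2*Z)*(2*Z) = 4*Z²)
C(n, E) = (E + 4*E²)² (C(n, E) = (4*E² + E)² = (E + 4*E²)²)
z(C(v, 0 - 1*(-5)))/(3457 + H(-9)) = (52*((0 - 1*(-5))²*(1 + 4*(0 - 1*(-5)))²))/(3457 + 67) = (52*((0 + 5)²*(1 + 4*(0 + 5))²))/3524 = (52*(5²*(1 + 4*5)²))*(1/3524) = (52*(25*(1 + 20)²))*(1/3524) = (52*(25*21²))*(1/3524) = (52*(25*441))*(1/3524) = (52*11025)*(1/3524) = 573300*(1/3524) = 143325/881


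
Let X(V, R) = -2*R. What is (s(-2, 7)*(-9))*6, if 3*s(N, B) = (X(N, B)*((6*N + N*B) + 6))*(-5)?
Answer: 25200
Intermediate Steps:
s(N, B) = 10*B*(6 + 6*N + B*N)/3 (s(N, B) = (((-2*B)*((6*N + N*B) + 6))*(-5))/3 = (((-2*B)*((6*N + B*N) + 6))*(-5))/3 = (((-2*B)*(6 + 6*N + B*N))*(-5))/3 = (-2*B*(6 + 6*N + B*N)*(-5))/3 = (10*B*(6 + 6*N + B*N))/3 = 10*B*(6 + 6*N + B*N)/3)
(s(-2, 7)*(-9))*6 = (((10/3)*7*(6 + 6*(-2) + 7*(-2)))*(-9))*6 = (((10/3)*7*(6 - 12 - 14))*(-9))*6 = (((10/3)*7*(-20))*(-9))*6 = -1400/3*(-9)*6 = 4200*6 = 25200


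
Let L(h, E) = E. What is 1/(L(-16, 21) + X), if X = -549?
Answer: -1/528 ≈ -0.0018939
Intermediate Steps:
1/(L(-16, 21) + X) = 1/(21 - 549) = 1/(-528) = -1/528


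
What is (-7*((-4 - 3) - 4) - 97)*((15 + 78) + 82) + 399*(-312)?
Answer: -127988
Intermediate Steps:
(-7*((-4 - 3) - 4) - 97)*((15 + 78) + 82) + 399*(-312) = (-7*(-7 - 4) - 97)*(93 + 82) - 124488 = (-7*(-11) - 97)*175 - 124488 = (77 - 97)*175 - 124488 = -20*175 - 124488 = -3500 - 124488 = -127988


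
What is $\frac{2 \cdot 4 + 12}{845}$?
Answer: $\frac{4}{169} \approx 0.023669$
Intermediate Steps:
$\frac{2 \cdot 4 + 12}{845} = \left(8 + 12\right) \frac{1}{845} = 20 \cdot \frac{1}{845} = \frac{4}{169}$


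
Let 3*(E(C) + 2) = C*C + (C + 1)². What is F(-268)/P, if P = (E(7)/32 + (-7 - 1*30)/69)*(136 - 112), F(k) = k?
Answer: -24656/1277 ≈ -19.308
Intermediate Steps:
E(C) = -2 + C²/3 + (1 + C)²/3 (E(C) = -2 + (C*C + (C + 1)²)/3 = -2 + (C² + (1 + C)²)/3 = -2 + (C²/3 + (1 + C)²/3) = -2 + C²/3 + (1 + C)²/3)
P = 1277/92 (P = ((-2 + (⅓)*7² + (1 + 7)²/3)/32 + (-7 - 1*30)/69)*(136 - 112) = ((-2 + (⅓)*49 + (⅓)*8²)*(1/32) + (-7 - 30)*(1/69))*24 = ((-2 + 49/3 + (⅓)*64)*(1/32) - 37*1/69)*24 = ((-2 + 49/3 + 64/3)*(1/32) - 37/69)*24 = ((107/3)*(1/32) - 37/69)*24 = (107/96 - 37/69)*24 = (1277/2208)*24 = 1277/92 ≈ 13.880)
F(-268)/P = -268/1277/92 = -268*92/1277 = -24656/1277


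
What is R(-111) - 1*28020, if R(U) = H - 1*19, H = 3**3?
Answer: -28012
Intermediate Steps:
H = 27
R(U) = 8 (R(U) = 27 - 1*19 = 27 - 19 = 8)
R(-111) - 1*28020 = 8 - 1*28020 = 8 - 28020 = -28012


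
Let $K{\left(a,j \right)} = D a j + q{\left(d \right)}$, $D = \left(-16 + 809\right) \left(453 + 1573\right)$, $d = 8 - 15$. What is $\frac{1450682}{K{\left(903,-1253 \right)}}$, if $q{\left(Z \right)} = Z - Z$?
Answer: $- \frac{725341}{908911197831} \approx -7.9803 \cdot 10^{-7}$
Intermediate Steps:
$d = -7$ ($d = 8 - 15 = -7$)
$q{\left(Z \right)} = 0$
$D = 1606618$ ($D = 793 \cdot 2026 = 1606618$)
$K{\left(a,j \right)} = 1606618 a j$ ($K{\left(a,j \right)} = 1606618 a j + 0 = 1606618 a j$)
$\frac{1450682}{K{\left(903,-1253 \right)}} = \frac{1450682}{1606618 \cdot 903 \left(-1253\right)} = \frac{1450682}{-1817822395662} = 1450682 \left(- \frac{1}{1817822395662}\right) = - \frac{725341}{908911197831}$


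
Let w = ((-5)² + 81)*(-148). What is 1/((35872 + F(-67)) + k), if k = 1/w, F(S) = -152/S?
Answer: 1051096/37707300221 ≈ 2.7875e-5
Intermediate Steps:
w = -15688 (w = (25 + 81)*(-148) = 106*(-148) = -15688)
k = -1/15688 (k = 1/(-15688) = -1/15688 ≈ -6.3743e-5)
1/((35872 + F(-67)) + k) = 1/((35872 - 152/(-67)) - 1/15688) = 1/((35872 - 152*(-1/67)) - 1/15688) = 1/((35872 + 152/67) - 1/15688) = 1/(2403576/67 - 1/15688) = 1/(37707300221/1051096) = 1051096/37707300221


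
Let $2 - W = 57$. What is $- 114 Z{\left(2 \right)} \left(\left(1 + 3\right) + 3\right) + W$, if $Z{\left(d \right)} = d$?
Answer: $-1651$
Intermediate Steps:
$W = -55$ ($W = 2 - 57 = -55$)
$- 114 Z{\left(2 \right)} \left(\left(1 + 3\right) + 3\right) + W = - 114 \cdot 2 \left(\left(1 + 3\right) + 3\right) - 55 = - 114 \cdot 2 \left(4 + 3\right) - 55 = - 114 \cdot 2 \cdot 7 - 55 = \left(-114\right) 14 - 55 = -1596 - 55 = -1651$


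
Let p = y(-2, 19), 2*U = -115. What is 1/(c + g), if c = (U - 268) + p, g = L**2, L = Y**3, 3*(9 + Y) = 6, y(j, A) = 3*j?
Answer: 2/234635 ≈ 8.5239e-6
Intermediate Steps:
U = -115/2 (U = (1/2)*(-115) = -115/2 ≈ -57.500)
p = -6 (p = 3*(-2) = -6)
Y = -7 (Y = -9 + (1/3)*6 = -9 + 2 = -7)
L = -343 (L = (-7)**3 = -343)
g = 117649 (g = (-343)**2 = 117649)
c = -663/2 (c = (-115/2 - 268) - 6 = -651/2 - 6 = -663/2 ≈ -331.50)
1/(c + g) = 1/(-663/2 + 117649) = 1/(234635/2) = 2/234635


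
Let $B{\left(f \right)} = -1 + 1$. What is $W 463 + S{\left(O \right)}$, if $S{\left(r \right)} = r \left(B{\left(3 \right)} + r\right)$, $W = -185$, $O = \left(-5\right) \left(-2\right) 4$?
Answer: $-84055$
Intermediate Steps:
$O = 40$ ($O = 10 \cdot 4 = 40$)
$B{\left(f \right)} = 0$
$S{\left(r \right)} = r^{2}$ ($S{\left(r \right)} = r \left(0 + r\right) = r r = r^{2}$)
$W 463 + S{\left(O \right)} = \left(-185\right) 463 + 40^{2} = -85655 + 1600 = -84055$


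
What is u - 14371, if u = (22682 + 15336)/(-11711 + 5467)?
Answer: -44885271/3122 ≈ -14377.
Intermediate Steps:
u = -19009/3122 (u = 38018/(-6244) = 38018*(-1/6244) = -19009/3122 ≈ -6.0887)
u - 14371 = -19009/3122 - 14371 = -44885271/3122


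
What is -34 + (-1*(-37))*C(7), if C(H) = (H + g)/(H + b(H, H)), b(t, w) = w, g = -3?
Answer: -164/7 ≈ -23.429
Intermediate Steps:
C(H) = (-3 + H)/(2*H) (C(H) = (H - 3)/(H + H) = (-3 + H)/((2*H)) = (-3 + H)*(1/(2*H)) = (-3 + H)/(2*H))
-34 + (-1*(-37))*C(7) = -34 + (-1*(-37))*((½)*(-3 + 7)/7) = -34 + 37*((½)*(⅐)*4) = -34 + 37*(2/7) = -34 + 74/7 = -164/7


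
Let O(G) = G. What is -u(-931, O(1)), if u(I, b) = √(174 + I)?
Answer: -I*√757 ≈ -27.514*I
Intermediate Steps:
-u(-931, O(1)) = -√(174 - 931) = -√(-757) = -I*√757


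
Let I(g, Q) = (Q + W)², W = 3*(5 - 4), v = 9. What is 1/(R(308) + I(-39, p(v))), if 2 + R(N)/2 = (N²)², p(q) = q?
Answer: 1/17998357132 ≈ 5.5561e-11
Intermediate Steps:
W = 3 (W = 3*1 = 3)
I(g, Q) = (3 + Q)² (I(g, Q) = (Q + 3)² = (3 + Q)²)
R(N) = -4 + 2*N⁴ (R(N) = -4 + 2*(N²)² = -4 + 2*N⁴)
1/(R(308) + I(-39, p(v))) = 1/((-4 + 2*308⁴) + (3 + 9)²) = 1/((-4 + 2*8999178496) + 12²) = 1/((-4 + 17998356992) + 144) = 1/(17998356988 + 144) = 1/17998357132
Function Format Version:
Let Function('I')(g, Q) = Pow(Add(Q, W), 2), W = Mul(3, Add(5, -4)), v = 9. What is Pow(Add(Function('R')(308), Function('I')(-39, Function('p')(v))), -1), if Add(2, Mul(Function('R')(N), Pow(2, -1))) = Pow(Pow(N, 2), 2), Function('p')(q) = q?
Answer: Rational(1, 17998357132) ≈ 5.5561e-11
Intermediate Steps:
W = 3 (W = Mul(3, 1) = 3)
Function('I')(g, Q) = Pow(Add(3, Q), 2) (Function('I')(g, Q) = Pow(Add(Q, 3), 2) = Pow(Add(3, Q), 2))
Function('R')(N) = Add(-4, Mul(2, Pow(N, 4))) (Function('R')(N) = Add(-4, Mul(2, Pow(Pow(N, 2), 2))) = Add(-4, Mul(2, Pow(N, 4))))
Pow(Add(Function('R')(308), Function('I')(-39, Function('p')(v))), -1) = Pow(Add(Add(-4, Mul(2, Pow(308, 4))), Pow(Add(3, 9), 2)), -1) = Pow(Add(Add(-4, Mul(2, 8999178496)), Pow(12, 2)), -1) = Pow(Add(Add(-4, 17998356992), 144), -1) = Pow(Add(17998356988, 144), -1) = Pow(17998357132, -1) = Rational(1, 17998357132)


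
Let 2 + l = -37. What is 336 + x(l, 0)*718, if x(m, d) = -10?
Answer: -6844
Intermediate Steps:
l = -39 (l = -2 - 37 = -39)
336 + x(l, 0)*718 = 336 - 10*718 = 336 - 7180 = -6844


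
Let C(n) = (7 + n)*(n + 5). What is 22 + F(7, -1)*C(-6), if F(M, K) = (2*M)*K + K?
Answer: 37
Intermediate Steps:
C(n) = (5 + n)*(7 + n) (C(n) = (7 + n)*(5 + n) = (5 + n)*(7 + n))
F(M, K) = K + 2*K*M (F(M, K) = 2*K*M + K = K + 2*K*M)
22 + F(7, -1)*C(-6) = 22 + (-(1 + 2*7))*(35 + (-6)² + 12*(-6)) = 22 + (-(1 + 14))*(35 + 36 - 72) = 22 - 1*15*(-1) = 22 - 15*(-1) = 22 + 15 = 37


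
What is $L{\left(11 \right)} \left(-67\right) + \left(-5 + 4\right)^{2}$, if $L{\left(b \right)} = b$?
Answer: $-736$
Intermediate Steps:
$L{\left(11 \right)} \left(-67\right) + \left(-5 + 4\right)^{2} = 11 \left(-67\right) + \left(-5 + 4\right)^{2} = -737 + \left(-1\right)^{2} = -737 + 1 = -736$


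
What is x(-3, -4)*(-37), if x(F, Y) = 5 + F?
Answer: -74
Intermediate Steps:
x(-3, -4)*(-37) = (5 - 3)*(-37) = 2*(-37) = -74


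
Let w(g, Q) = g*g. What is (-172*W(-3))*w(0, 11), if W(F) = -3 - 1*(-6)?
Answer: 0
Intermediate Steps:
W(F) = 3 (W(F) = -3 + 6 = 3)
w(g, Q) = g²
(-172*W(-3))*w(0, 11) = -172*3*0² = -516*0 = 0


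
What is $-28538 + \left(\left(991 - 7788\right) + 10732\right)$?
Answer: $-24603$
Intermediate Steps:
$-28538 + \left(\left(991 - 7788\right) + 10732\right) = -28538 + \left(-6797 + 10732\right) = -28538 + 3935 = -24603$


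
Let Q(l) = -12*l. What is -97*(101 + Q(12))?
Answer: 4171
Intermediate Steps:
-97*(101 + Q(12)) = -97*(101 - 12*12) = -97*(101 - 144) = -97*(-43) = 4171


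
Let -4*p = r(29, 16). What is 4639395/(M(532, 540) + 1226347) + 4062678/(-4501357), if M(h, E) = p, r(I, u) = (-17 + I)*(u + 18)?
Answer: 3180346914981/1103953302893 ≈ 2.8809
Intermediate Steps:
r(I, u) = (-17 + I)*(18 + u)
p = -102 (p = -(-306 - 17*16 + 18*29 + 29*16)/4 = -(-306 - 272 + 522 + 464)/4 = -¼*408 = -102)
M(h, E) = -102
4639395/(M(532, 540) + 1226347) + 4062678/(-4501357) = 4639395/(-102 + 1226347) + 4062678/(-4501357) = 4639395/1226245 + 4062678*(-1/4501357) = 4639395*(1/1226245) - 4062678/4501357 = 927879/245249 - 4062678/4501357 = 3180346914981/1103953302893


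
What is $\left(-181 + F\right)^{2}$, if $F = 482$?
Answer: $90601$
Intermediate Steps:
$\left(-181 + F\right)^{2} = \left(-181 + 482\right)^{2} = 301^{2} = 90601$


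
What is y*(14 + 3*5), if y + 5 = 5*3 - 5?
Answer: 145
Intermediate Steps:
y = 5 (y = -5 + (5*3 - 5) = -5 + (15 - 5) = -5 + 10 = 5)
y*(14 + 3*5) = 5*(14 + 3*5) = 5*(14 + 15) = 5*29 = 145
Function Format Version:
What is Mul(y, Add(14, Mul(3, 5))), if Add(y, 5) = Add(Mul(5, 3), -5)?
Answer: 145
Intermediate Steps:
y = 5 (y = Add(-5, Add(Mul(5, 3), -5)) = Add(-5, Add(15, -5)) = Add(-5, 10) = 5)
Mul(y, Add(14, Mul(3, 5))) = Mul(5, Add(14, Mul(3, 5))) = Mul(5, Add(14, 15)) = Mul(5, 29) = 145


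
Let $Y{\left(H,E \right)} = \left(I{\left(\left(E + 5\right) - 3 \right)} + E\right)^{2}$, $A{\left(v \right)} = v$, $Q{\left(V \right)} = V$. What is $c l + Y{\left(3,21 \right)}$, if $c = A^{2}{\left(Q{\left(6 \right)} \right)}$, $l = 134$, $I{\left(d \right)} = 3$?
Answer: $5400$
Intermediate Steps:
$Y{\left(H,E \right)} = \left(3 + E\right)^{2}$
$c = 36$ ($c = 6^{2} = 36$)
$c l + Y{\left(3,21 \right)} = 36 \cdot 134 + \left(3 + 21\right)^{2} = 4824 + 24^{2} = 4824 + 576 = 5400$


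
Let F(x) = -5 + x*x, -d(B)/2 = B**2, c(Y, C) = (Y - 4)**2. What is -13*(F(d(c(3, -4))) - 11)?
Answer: 156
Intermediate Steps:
c(Y, C) = (-4 + Y)**2
d(B) = -2*B**2
F(x) = -5 + x**2
-13*(F(d(c(3, -4))) - 11) = -13*((-5 + (-2*(-4 + 3)**4)**2) - 11) = -13*((-5 + (-2*((-1)**2)**2)**2) - 11) = -13*((-5 + (-2*1**2)**2) - 11) = -13*((-5 + (-2*1)**2) - 11) = -13*((-5 + (-2)**2) - 11) = -13*((-5 + 4) - 11) = -13*(-1 - 11) = -13*(-12) = 156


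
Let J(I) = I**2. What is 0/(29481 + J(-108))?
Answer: 0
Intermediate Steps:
0/(29481 + J(-108)) = 0/(29481 + (-108)**2) = 0/(29481 + 11664) = 0/41145 = 0*(1/41145) = 0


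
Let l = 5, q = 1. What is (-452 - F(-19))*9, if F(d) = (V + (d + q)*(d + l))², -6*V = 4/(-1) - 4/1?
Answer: -581668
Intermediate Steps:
V = 4/3 (V = -(4/(-1) - 4/1)/6 = -(4*(-1) - 4*1)/6 = -(-4 - 4)/6 = -⅙*(-8) = 4/3 ≈ 1.3333)
F(d) = (4/3 + (1 + d)*(5 + d))² (F(d) = (4/3 + (d + 1)*(d + 5))² = (4/3 + (1 + d)*(5 + d))²)
(-452 - F(-19))*9 = (-452 - (19 + 3*(-19)² + 18*(-19))²/9)*9 = (-452 - (19 + 3*361 - 342)²/9)*9 = (-452 - (19 + 1083 - 342)²/9)*9 = (-452 - 760²/9)*9 = (-452 - 577600/9)*9 = -581668/9*9 = -581668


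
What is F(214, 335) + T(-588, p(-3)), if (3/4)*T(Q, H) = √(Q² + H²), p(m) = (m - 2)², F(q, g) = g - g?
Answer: 4*√346369/3 ≈ 784.71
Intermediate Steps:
F(q, g) = 0
p(m) = (-2 + m)²
T(Q, H) = 4*√(H² + Q²)/3 (T(Q, H) = 4*√(Q² + H²)/3 = 4*√(H² + Q²)/3)
F(214, 335) + T(-588, p(-3)) = 0 + 4*√(((-2 - 3)²)² + (-588)²)/3 = 0 + 4*√(((-5)²)² + 345744)/3 = 0 + 4*√(25² + 345744)/3 = 0 + 4*√(625 + 345744)/3 = 0 + 4*√346369/3 = 4*√346369/3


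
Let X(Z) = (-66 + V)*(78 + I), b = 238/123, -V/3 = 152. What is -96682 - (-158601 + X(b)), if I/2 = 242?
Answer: 355283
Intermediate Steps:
V = -456 (V = -3*152 = -456)
I = 484 (I = 2*242 = 484)
b = 238/123 (b = 238*(1/123) = 238/123 ≈ 1.9350)
X(Z) = -293364 (X(Z) = (-66 - 456)*(78 + 484) = -522*562 = -293364)
-96682 - (-158601 + X(b)) = -96682 - (-158601 - 293364) = -96682 - 1*(-451965) = -96682 + 451965 = 355283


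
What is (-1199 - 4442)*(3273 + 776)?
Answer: -22840409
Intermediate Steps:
(-1199 - 4442)*(3273 + 776) = -5641*4049 = -22840409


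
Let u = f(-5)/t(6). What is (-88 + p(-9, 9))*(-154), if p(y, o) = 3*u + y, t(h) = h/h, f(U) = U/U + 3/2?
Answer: 13783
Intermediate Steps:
f(U) = 5/2 (f(U) = 1 + 3*(1/2) = 1 + 3/2 = 5/2)
t(h) = 1
u = 5/2 (u = (5/2)/1 = (5/2)*1 = 5/2 ≈ 2.5000)
p(y, o) = 15/2 + y (p(y, o) = 3*(5/2) + y = 15/2 + y)
(-88 + p(-9, 9))*(-154) = (-88 + (15/2 - 9))*(-154) = (-88 - 3/2)*(-154) = -179/2*(-154) = 13783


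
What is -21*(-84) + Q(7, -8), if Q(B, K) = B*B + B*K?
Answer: 1757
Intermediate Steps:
Q(B, K) = B² + B*K
-21*(-84) + Q(7, -8) = -21*(-84) + 7*(7 - 8) = 1764 + 7*(-1) = 1764 - 7 = 1757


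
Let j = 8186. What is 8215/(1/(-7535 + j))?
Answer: 5347965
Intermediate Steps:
8215/(1/(-7535 + j)) = 8215/(1/(-7535 + 8186)) = 8215/(1/651) = 8215*651 = 5347965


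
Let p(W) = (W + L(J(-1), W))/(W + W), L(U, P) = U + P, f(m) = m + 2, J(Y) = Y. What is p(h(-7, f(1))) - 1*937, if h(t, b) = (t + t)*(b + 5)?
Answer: -209663/224 ≈ -936.00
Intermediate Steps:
f(m) = 2 + m
L(U, P) = P + U
h(t, b) = 2*t*(5 + b) (h(t, b) = (2*t)*(5 + b) = 2*t*(5 + b))
p(W) = (-1 + 2*W)/(2*W) (p(W) = (W + (W - 1))/(W + W) = (W + (-1 + W))/((2*W)) = (-1 + 2*W)*(1/(2*W)) = (-1 + 2*W)/(2*W))
p(h(-7, f(1))) - 1*937 = (-1/2 + 2*(-7)*(5 + (2 + 1)))/((2*(-7)*(5 + (2 + 1)))) - 1*937 = (-1/2 + 2*(-7)*(5 + 3))/((2*(-7)*(5 + 3))) - 937 = (-1/2 + 2*(-7)*8)/((2*(-7)*8)) - 937 = (-1/2 - 112)/(-112) - 937 = -1/112*(-225/2) - 937 = 225/224 - 937 = -209663/224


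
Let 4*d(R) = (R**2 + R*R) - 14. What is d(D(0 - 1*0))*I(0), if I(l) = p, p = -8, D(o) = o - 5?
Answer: -72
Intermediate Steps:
D(o) = -5 + o
d(R) = -7/2 + R**2/2 (d(R) = ((R**2 + R*R) - 14)/4 = ((R**2 + R**2) - 14)/4 = (2*R**2 - 14)/4 = (-14 + 2*R**2)/4 = -7/2 + R**2/2)
I(l) = -8
d(D(0 - 1*0))*I(0) = (-7/2 + (-5 + (0 - 1*0))**2/2)*(-8) = (-7/2 + (-5 + (0 + 0))**2/2)*(-8) = (-7/2 + (-5 + 0)**2/2)*(-8) = (-7/2 + (1/2)*(-5)**2)*(-8) = (-7/2 + (1/2)*25)*(-8) = (-7/2 + 25/2)*(-8) = 9*(-8) = -72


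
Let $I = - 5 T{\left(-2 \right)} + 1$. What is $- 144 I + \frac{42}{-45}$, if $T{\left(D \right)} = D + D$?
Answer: $- \frac{45374}{15} \approx -3024.9$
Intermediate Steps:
$T{\left(D \right)} = 2 D$
$I = 21$ ($I = - 5 \cdot 2 \left(-2\right) + 1 = \left(-5\right) \left(-4\right) + 1 = 20 + 1 = 21$)
$- 144 I + \frac{42}{-45} = \left(-144\right) 21 + \frac{42}{-45} = -3024 + 42 \left(- \frac{1}{45}\right) = -3024 - \frac{14}{15} = - \frac{45374}{15}$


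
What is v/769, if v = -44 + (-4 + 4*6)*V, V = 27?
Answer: 496/769 ≈ 0.64499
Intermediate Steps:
v = 496 (v = -44 + (-4 + 4*6)*27 = -44 + (-4 + 24)*27 = -44 + 20*27 = -44 + 540 = 496)
v/769 = 496/769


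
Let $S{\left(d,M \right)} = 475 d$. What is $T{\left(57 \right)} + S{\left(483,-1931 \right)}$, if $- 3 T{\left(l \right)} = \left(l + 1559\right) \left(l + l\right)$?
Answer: $168017$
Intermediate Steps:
$T{\left(l \right)} = - \frac{2 l \left(1559 + l\right)}{3}$ ($T{\left(l \right)} = - \frac{\left(l + 1559\right) \left(l + l\right)}{3} = - \frac{\left(1559 + l\right) 2 l}{3} = - \frac{2 l \left(1559 + l\right)}{3}$)
$T{\left(57 \right)} + S{\left(483,-1931 \right)} = \left(- \frac{2}{3}\right) 57 \left(1559 + 57\right) + 475 \cdot 483 = \left(- \frac{2}{3}\right) 57 \cdot 1616 + 229425 = -61408 + 229425 = 168017$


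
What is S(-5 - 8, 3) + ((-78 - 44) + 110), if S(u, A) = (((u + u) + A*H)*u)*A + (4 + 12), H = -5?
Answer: 1603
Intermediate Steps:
S(u, A) = 16 + A*u*(-5*A + 2*u) (S(u, A) = (((u + u) + A*(-5))*u)*A + (4 + 12) = ((2*u - 5*A)*u)*A + 16 = ((-5*A + 2*u)*u)*A + 16 = (u*(-5*A + 2*u))*A + 16 = A*u*(-5*A + 2*u) + 16 = 16 + A*u*(-5*A + 2*u))
S(-5 - 8, 3) + ((-78 - 44) + 110) = (16 - 5*(-5 - 8)*3² + 2*3*(-5 - 8)²) + ((-78 - 44) + 110) = (16 - 5*(-13)*9 + 2*3*(-13)²) + (-122 + 110) = (16 + 585 + 2*3*169) - 12 = (16 + 585 + 1014) - 12 = 1615 - 12 = 1603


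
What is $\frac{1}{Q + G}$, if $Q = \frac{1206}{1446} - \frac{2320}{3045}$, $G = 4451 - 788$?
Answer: $\frac{5061}{18538808} \approx 0.00027299$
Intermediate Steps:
$G = 3663$ ($G = 4451 - 788 = 3663$)
$Q = \frac{365}{5061}$ ($Q = 1206 \cdot \frac{1}{1446} - \frac{16}{21} = \frac{201}{241} - \frac{16}{21} = \frac{365}{5061} \approx 0.07212$)
$\frac{1}{Q + G} = \frac{1}{\frac{365}{5061} + 3663} = \frac{1}{\frac{18538808}{5061}} = \frac{5061}{18538808}$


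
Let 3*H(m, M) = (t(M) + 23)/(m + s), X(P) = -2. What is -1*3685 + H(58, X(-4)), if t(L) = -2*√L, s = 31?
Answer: -983872/267 - 2*I*√2/267 ≈ -3684.9 - 0.010593*I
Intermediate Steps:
H(m, M) = (23 - 2*√M)/(3*(31 + m)) (H(m, M) = ((-2*√M + 23)/(m + 31))/3 = ((23 - 2*√M)/(31 + m))/3 = (23 - 2*√M)/(3*(31 + m)))
-1*3685 + H(58, X(-4)) = -1*3685 + (23 - 2*I*√2)/(3*(31 + 58)) = -3685 + (⅓)*(23 - 2*I*√2)/89 = -3685 + (⅓)*(1/89)*(23 - 2*I*√2) = -3685 + (23/267 - 2*I*√2/267) = -983872/267 - 2*I*√2/267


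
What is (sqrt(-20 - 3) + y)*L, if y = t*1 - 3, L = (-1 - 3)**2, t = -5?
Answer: -128 + 16*I*sqrt(23) ≈ -128.0 + 76.733*I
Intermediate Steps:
L = 16 (L = (-4)**2 = 16)
y = -8 (y = -5*1 - 3 = -5 - 3 = -8)
(sqrt(-20 - 3) + y)*L = (sqrt(-20 - 3) - 8)*16 = (sqrt(-23) - 8)*16 = (I*sqrt(23) - 8)*16 = (-8 + I*sqrt(23))*16 = -128 + 16*I*sqrt(23)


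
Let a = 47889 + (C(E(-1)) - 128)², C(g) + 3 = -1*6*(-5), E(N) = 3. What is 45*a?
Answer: 2614050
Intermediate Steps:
C(g) = 27 (C(g) = -3 - 1*6*(-5) = -3 - 6*(-5) = -3 + 30 = 27)
a = 58090 (a = 47889 + (27 - 128)² = 47889 + (-101)² = 47889 + 10201 = 58090)
45*a = 45*58090 = 2614050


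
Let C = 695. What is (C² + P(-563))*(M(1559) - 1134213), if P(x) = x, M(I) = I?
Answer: -546462514148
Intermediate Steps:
(C² + P(-563))*(M(1559) - 1134213) = (695² - 563)*(1559 - 1134213) = (483025 - 563)*(-1132654) = 482462*(-1132654) = -546462514148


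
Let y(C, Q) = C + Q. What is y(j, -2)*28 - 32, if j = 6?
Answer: 80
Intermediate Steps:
y(j, -2)*28 - 32 = (6 - 2)*28 - 32 = 4*28 - 32 = 112 - 32 = 80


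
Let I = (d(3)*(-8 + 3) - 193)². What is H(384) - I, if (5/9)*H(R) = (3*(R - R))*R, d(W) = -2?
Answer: -33489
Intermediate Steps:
H(R) = 0 (H(R) = 9*((3*(R - R))*R)/5 = 9*((3*0)*R)/5 = 9*(0*R)/5 = (9/5)*0 = 0)
I = 33489 (I = (-2*(-8 + 3) - 193)² = (-2*(-5) - 193)² = (10 - 193)² = (-183)² = 33489)
H(384) - I = 0 - 1*33489 = 0 - 33489 = -33489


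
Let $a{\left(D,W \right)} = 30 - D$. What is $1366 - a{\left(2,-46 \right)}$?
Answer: $1338$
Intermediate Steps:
$1366 - a{\left(2,-46 \right)} = 1366 - \left(30 - 2\right) = 1366 - 28 = 1338$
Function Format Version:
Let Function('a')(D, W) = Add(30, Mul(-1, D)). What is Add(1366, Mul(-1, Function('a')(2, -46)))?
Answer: 1338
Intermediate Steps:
Add(1366, Mul(-1, Function('a')(2, -46))) = Add(1366, Mul(-1, Add(30, Mul(-1, 2)))) = Add(1366, Mul(-1, Add(30, -2))) = Add(1366, Mul(-1, 28)) = Add(1366, -28) = 1338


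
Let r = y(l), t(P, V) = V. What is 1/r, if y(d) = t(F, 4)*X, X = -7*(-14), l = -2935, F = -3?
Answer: 1/392 ≈ 0.0025510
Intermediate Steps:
X = 98
y(d) = 392 (y(d) = 4*98 = 392)
r = 392
1/r = 1/392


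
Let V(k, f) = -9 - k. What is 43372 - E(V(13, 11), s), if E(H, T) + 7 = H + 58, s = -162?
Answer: 43343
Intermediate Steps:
E(H, T) = 51 + H (E(H, T) = -7 + (H + 58) = -7 + (58 + H) = 51 + H)
43372 - E(V(13, 11), s) = 43372 - (51 + (-9 - 1*13)) = 43372 - (51 + (-9 - 13)) = 43372 - (51 - 22) = 43372 - 1*29 = 43372 - 29 = 43343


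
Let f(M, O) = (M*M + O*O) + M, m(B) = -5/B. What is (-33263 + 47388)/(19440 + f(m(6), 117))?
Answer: 508500/1192639 ≈ 0.42637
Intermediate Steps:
f(M, O) = M + M**2 + O**2 (f(M, O) = (M**2 + O**2) + M = M + M**2 + O**2)
(-33263 + 47388)/(19440 + f(m(6), 117)) = (-33263 + 47388)/(19440 + (-5/6 + (-5/6)**2 + 117**2)) = 14125/(19440 + (-5*1/6 + (-5*1/6)**2 + 13689)) = 14125/(19440 + (-5/6 + (-5/6)**2 + 13689)) = 14125/(19440 + (-5/6 + 25/36 + 13689)) = 14125/(19440 + 492799/36) = 14125/(1192639/36) = 14125*(36/1192639) = 508500/1192639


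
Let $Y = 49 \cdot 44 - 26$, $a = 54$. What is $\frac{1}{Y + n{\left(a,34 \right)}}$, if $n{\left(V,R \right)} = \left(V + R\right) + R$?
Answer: $\frac{1}{2252} \approx 0.00044405$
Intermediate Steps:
$n{\left(V,R \right)} = V + 2 R$ ($n{\left(V,R \right)} = \left(R + V\right) + R = V + 2 R$)
$Y = 2130$ ($Y = 2156 - 26 = 2130$)
$\frac{1}{Y + n{\left(a,34 \right)}} = \frac{1}{2130 + \left(54 + 2 \cdot 34\right)} = \frac{1}{2130 + \left(54 + 68\right)} = \frac{1}{2130 + 122} = \frac{1}{2252}$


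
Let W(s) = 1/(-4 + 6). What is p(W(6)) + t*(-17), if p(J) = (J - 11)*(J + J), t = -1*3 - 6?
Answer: 285/2 ≈ 142.50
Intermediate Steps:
W(s) = 1/2
t = -9 (t = -3 - 6 = -9)
p(J) = 2*J*(-11 + J) (p(J) = (-11 + J)*(2*J) = 2*J*(-11 + J))
p(W(6)) + t*(-17) = 2*(1/2)*(-11 + 1/2) - 9*(-17) = 2*(1/2)*(-21/2) + 153 = -21/2 + 153 = 285/2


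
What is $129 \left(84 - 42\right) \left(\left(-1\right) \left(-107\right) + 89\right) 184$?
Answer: $195394752$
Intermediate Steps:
$129 \left(84 - 42\right) \left(\left(-1\right) \left(-107\right) + 89\right) 184 = 129 \cdot 42 \left(107 + 89\right) 184 = 129 \cdot 42 \cdot 196 \cdot 184 = 129 \cdot 8232 \cdot 184 = 1061928 \cdot 184 = 195394752$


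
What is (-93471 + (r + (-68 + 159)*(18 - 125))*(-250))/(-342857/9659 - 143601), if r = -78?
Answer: -22797934861/1387384916 ≈ -16.432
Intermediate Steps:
(-93471 + (r + (-68 + 159)*(18 - 125))*(-250))/(-342857/9659 - 143601) = (-93471 + (-78 + (-68 + 159)*(18 - 125))*(-250))/(-342857/9659 - 143601) = (-93471 + (-78 + 91*(-107))*(-250))/(-342857*1/9659 - 143601) = (-93471 + (-78 - 9737)*(-250))/(-342857/9659 - 143601) = (-93471 - 9815*(-250))/(-1387384916/9659) = (-93471 + 2453750)*(-9659/1387384916) = 2360279*(-9659/1387384916) = -22797934861/1387384916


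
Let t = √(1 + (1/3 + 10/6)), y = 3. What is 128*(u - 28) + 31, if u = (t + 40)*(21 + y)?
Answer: 119327 + 3072*√3 ≈ 1.2465e+5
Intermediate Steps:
t = √3 (t = √(1 + (1*(⅓) + 10*(⅙))) = √(1 + (⅓ + 5/3)) = √(1 + 2) = √3 ≈ 1.7320)
u = 960 + 24*√3 (u = (√3 + 40)*(21 + 3) = (40 + √3)*24 = 960 + 24*√3 ≈ 1001.6)
128*(u - 28) + 31 = 128*((960 + 24*√3) - 28) + 31 = 128*(932 + 24*√3) + 31 = (119296 + 3072*√3) + 31 = 119327 + 3072*√3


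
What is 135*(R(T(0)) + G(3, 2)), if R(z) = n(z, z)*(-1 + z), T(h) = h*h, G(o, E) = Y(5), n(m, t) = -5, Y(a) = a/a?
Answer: 810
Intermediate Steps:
Y(a) = 1
G(o, E) = 1
T(h) = h**2
R(z) = 5 - 5*z (R(z) = -5*(-1 + z) = 5 - 5*z)
135*(R(T(0)) + G(3, 2)) = 135*((5 - 5*0**2) + 1) = 135*((5 - 5*0) + 1) = 135*((5 + 0) + 1) = 135*(5 + 1) = 135*6 = 810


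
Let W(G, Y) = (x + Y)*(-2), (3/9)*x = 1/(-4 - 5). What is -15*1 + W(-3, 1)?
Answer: -49/3 ≈ -16.333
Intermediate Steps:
x = -1/3 (x = 3/(-4 - 5) = 3/(-9) = 3*(-1/9) = -1/3 ≈ -0.33333)
W(G, Y) = 2/3 - 2*Y (W(G, Y) = (-1/3 + Y)*(-2) = 2/3 - 2*Y)
-15*1 + W(-3, 1) = -15*1 + (2/3 - 2*1) = -15 + (2/3 - 2) = -15 - 4/3 = -49/3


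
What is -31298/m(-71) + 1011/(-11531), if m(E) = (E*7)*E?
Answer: -396572395/406894397 ≈ -0.97463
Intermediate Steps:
m(E) = 7*E² (m(E) = (7*E)*E = 7*E²)
-31298/m(-71) + 1011/(-11531) = -31298/(7*(-71)²) + 1011/(-11531) = -31298/(7*5041) + 1011*(-1/11531) = -31298/35287 - 1011/11531 = -396572395/406894397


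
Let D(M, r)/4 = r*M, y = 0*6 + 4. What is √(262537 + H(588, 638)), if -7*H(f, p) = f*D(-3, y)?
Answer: √266569 ≈ 516.30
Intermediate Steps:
y = 4 (y = 0 + 4 = 4)
D(M, r) = 4*M*r (D(M, r) = 4*(r*M) = 4*(M*r) = 4*M*r)
H(f, p) = 48*f/7 (H(f, p) = -f*4*(-3)*4/7 = -f*(-48)/7 = -(-48)*f/7 = 48*f/7)
√(262537 + H(588, 638)) = √(262537 + (48/7)*588) = √(262537 + 4032) = √266569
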